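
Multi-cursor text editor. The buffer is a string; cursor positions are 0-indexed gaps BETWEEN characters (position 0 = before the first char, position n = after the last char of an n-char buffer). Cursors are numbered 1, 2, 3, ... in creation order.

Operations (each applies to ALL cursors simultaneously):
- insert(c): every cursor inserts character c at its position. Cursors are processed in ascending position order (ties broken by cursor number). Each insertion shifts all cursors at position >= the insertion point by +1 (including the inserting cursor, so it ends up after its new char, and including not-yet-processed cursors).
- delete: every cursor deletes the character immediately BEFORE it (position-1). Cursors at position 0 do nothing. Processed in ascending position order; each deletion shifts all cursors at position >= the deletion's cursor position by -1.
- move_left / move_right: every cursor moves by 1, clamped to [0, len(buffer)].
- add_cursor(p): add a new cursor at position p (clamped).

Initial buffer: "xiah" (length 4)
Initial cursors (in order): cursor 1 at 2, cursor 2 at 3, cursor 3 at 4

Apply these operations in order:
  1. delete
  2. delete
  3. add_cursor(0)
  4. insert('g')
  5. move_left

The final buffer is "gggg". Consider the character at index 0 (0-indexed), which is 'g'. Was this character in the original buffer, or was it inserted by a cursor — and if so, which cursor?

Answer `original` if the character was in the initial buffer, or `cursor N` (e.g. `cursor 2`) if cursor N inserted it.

After op 1 (delete): buffer="x" (len 1), cursors c1@1 c2@1 c3@1, authorship .
After op 2 (delete): buffer="" (len 0), cursors c1@0 c2@0 c3@0, authorship 
After op 3 (add_cursor(0)): buffer="" (len 0), cursors c1@0 c2@0 c3@0 c4@0, authorship 
After op 4 (insert('g')): buffer="gggg" (len 4), cursors c1@4 c2@4 c3@4 c4@4, authorship 1234
After op 5 (move_left): buffer="gggg" (len 4), cursors c1@3 c2@3 c3@3 c4@3, authorship 1234
Authorship (.=original, N=cursor N): 1 2 3 4
Index 0: author = 1

Answer: cursor 1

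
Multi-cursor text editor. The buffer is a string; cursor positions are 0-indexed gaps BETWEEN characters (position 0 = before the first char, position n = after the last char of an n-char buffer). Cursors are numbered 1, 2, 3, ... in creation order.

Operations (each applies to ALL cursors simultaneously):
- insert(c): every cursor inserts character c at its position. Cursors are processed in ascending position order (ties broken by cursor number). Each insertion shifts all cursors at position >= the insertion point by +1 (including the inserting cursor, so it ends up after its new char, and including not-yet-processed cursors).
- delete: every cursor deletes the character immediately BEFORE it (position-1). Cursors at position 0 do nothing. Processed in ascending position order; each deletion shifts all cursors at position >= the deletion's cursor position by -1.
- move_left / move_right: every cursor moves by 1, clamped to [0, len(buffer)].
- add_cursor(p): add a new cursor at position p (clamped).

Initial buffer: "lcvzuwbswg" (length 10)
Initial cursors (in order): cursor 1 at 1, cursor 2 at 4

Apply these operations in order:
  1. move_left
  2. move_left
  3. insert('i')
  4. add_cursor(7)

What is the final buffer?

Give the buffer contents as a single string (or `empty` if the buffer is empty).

Answer: ilcivzuwbswg

Derivation:
After op 1 (move_left): buffer="lcvzuwbswg" (len 10), cursors c1@0 c2@3, authorship ..........
After op 2 (move_left): buffer="lcvzuwbswg" (len 10), cursors c1@0 c2@2, authorship ..........
After op 3 (insert('i')): buffer="ilcivzuwbswg" (len 12), cursors c1@1 c2@4, authorship 1..2........
After op 4 (add_cursor(7)): buffer="ilcivzuwbswg" (len 12), cursors c1@1 c2@4 c3@7, authorship 1..2........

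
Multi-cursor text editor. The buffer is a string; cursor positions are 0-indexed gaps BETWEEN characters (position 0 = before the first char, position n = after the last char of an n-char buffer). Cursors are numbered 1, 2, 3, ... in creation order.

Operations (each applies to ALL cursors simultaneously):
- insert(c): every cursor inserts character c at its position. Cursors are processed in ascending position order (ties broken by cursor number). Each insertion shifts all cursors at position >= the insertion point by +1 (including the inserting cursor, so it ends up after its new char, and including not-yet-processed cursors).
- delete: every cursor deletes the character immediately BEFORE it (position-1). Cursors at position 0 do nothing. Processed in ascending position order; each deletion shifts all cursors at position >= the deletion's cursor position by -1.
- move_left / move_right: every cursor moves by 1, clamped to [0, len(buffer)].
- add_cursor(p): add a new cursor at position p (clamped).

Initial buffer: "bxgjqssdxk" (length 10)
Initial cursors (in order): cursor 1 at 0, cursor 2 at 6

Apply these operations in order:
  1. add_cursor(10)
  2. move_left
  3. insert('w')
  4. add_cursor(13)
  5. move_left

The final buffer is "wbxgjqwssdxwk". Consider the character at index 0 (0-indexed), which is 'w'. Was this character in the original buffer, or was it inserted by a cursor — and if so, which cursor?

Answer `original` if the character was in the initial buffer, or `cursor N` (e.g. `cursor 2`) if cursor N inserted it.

After op 1 (add_cursor(10)): buffer="bxgjqssdxk" (len 10), cursors c1@0 c2@6 c3@10, authorship ..........
After op 2 (move_left): buffer="bxgjqssdxk" (len 10), cursors c1@0 c2@5 c3@9, authorship ..........
After op 3 (insert('w')): buffer="wbxgjqwssdxwk" (len 13), cursors c1@1 c2@7 c3@12, authorship 1.....2....3.
After op 4 (add_cursor(13)): buffer="wbxgjqwssdxwk" (len 13), cursors c1@1 c2@7 c3@12 c4@13, authorship 1.....2....3.
After op 5 (move_left): buffer="wbxgjqwssdxwk" (len 13), cursors c1@0 c2@6 c3@11 c4@12, authorship 1.....2....3.
Authorship (.=original, N=cursor N): 1 . . . . . 2 . . . . 3 .
Index 0: author = 1

Answer: cursor 1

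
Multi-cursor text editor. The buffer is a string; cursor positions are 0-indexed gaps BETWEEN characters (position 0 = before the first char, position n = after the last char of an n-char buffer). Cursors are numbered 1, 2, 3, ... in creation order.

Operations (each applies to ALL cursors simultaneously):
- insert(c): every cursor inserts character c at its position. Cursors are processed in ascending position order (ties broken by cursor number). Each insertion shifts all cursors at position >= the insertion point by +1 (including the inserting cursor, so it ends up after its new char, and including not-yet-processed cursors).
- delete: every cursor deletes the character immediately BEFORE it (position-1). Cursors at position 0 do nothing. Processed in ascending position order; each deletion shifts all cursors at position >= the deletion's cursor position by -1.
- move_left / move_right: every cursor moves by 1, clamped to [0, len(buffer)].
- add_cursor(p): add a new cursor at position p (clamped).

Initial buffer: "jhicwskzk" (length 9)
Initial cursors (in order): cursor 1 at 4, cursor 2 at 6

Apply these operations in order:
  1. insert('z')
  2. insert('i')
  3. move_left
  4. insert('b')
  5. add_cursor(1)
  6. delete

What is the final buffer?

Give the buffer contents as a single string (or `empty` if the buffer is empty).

Answer: hicziwszikzk

Derivation:
After op 1 (insert('z')): buffer="jhiczwszkzk" (len 11), cursors c1@5 c2@8, authorship ....1..2...
After op 2 (insert('i')): buffer="jhicziwszikzk" (len 13), cursors c1@6 c2@10, authorship ....11..22...
After op 3 (move_left): buffer="jhicziwszikzk" (len 13), cursors c1@5 c2@9, authorship ....11..22...
After op 4 (insert('b')): buffer="jhiczbiwszbikzk" (len 15), cursors c1@6 c2@11, authorship ....111..222...
After op 5 (add_cursor(1)): buffer="jhiczbiwszbikzk" (len 15), cursors c3@1 c1@6 c2@11, authorship ....111..222...
After op 6 (delete): buffer="hicziwszikzk" (len 12), cursors c3@0 c1@4 c2@8, authorship ...11..22...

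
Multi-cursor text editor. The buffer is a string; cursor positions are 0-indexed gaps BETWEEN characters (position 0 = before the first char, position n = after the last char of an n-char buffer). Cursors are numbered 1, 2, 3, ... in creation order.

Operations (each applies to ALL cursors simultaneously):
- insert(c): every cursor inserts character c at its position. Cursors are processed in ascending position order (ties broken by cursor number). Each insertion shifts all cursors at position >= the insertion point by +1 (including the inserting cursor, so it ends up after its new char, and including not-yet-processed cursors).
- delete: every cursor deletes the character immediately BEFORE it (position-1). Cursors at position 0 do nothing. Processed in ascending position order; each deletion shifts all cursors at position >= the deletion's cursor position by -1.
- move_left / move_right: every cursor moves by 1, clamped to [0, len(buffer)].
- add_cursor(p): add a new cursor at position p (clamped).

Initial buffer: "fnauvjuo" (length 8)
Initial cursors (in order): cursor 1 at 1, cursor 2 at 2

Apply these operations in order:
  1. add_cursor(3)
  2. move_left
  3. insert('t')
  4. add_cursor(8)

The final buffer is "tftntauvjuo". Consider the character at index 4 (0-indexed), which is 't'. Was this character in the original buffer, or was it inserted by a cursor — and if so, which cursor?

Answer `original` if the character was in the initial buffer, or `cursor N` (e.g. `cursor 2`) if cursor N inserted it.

After op 1 (add_cursor(3)): buffer="fnauvjuo" (len 8), cursors c1@1 c2@2 c3@3, authorship ........
After op 2 (move_left): buffer="fnauvjuo" (len 8), cursors c1@0 c2@1 c3@2, authorship ........
After op 3 (insert('t')): buffer="tftntauvjuo" (len 11), cursors c1@1 c2@3 c3@5, authorship 1.2.3......
After op 4 (add_cursor(8)): buffer="tftntauvjuo" (len 11), cursors c1@1 c2@3 c3@5 c4@8, authorship 1.2.3......
Authorship (.=original, N=cursor N): 1 . 2 . 3 . . . . . .
Index 4: author = 3

Answer: cursor 3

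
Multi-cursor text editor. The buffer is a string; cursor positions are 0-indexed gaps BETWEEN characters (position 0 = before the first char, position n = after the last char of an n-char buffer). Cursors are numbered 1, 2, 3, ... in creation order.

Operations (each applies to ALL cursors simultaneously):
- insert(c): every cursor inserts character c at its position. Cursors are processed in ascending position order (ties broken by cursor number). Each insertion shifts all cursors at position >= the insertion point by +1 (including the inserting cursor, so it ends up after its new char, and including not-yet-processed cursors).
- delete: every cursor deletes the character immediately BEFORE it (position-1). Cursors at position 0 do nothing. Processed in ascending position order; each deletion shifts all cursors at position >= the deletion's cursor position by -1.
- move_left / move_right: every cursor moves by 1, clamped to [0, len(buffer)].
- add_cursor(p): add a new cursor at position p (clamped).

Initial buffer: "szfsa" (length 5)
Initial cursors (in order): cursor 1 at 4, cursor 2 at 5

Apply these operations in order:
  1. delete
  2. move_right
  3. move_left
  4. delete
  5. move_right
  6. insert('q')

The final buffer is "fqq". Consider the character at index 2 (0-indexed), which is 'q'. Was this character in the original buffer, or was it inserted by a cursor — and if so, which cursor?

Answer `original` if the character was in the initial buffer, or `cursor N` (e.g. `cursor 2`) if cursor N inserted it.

After op 1 (delete): buffer="szf" (len 3), cursors c1@3 c2@3, authorship ...
After op 2 (move_right): buffer="szf" (len 3), cursors c1@3 c2@3, authorship ...
After op 3 (move_left): buffer="szf" (len 3), cursors c1@2 c2@2, authorship ...
After op 4 (delete): buffer="f" (len 1), cursors c1@0 c2@0, authorship .
After op 5 (move_right): buffer="f" (len 1), cursors c1@1 c2@1, authorship .
After op 6 (insert('q')): buffer="fqq" (len 3), cursors c1@3 c2@3, authorship .12
Authorship (.=original, N=cursor N): . 1 2
Index 2: author = 2

Answer: cursor 2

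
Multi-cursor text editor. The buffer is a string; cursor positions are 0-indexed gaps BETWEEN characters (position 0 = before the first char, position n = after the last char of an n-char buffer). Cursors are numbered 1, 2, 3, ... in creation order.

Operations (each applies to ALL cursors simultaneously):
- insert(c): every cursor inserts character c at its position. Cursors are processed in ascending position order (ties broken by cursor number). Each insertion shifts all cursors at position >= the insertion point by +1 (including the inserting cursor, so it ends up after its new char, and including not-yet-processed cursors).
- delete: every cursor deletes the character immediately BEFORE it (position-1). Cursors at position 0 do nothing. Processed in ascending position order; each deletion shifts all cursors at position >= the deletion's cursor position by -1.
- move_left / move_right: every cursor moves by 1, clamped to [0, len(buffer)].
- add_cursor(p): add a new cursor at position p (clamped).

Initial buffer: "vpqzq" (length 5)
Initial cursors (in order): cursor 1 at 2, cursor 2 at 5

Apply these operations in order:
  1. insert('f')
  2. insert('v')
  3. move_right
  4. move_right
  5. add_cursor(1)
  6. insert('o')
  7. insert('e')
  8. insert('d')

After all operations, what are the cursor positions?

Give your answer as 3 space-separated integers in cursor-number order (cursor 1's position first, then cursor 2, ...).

Answer: 12 18 4

Derivation:
After op 1 (insert('f')): buffer="vpfqzqf" (len 7), cursors c1@3 c2@7, authorship ..1...2
After op 2 (insert('v')): buffer="vpfvqzqfv" (len 9), cursors c1@4 c2@9, authorship ..11...22
After op 3 (move_right): buffer="vpfvqzqfv" (len 9), cursors c1@5 c2@9, authorship ..11...22
After op 4 (move_right): buffer="vpfvqzqfv" (len 9), cursors c1@6 c2@9, authorship ..11...22
After op 5 (add_cursor(1)): buffer="vpfvqzqfv" (len 9), cursors c3@1 c1@6 c2@9, authorship ..11...22
After op 6 (insert('o')): buffer="vopfvqzoqfvo" (len 12), cursors c3@2 c1@8 c2@12, authorship .3.11..1.222
After op 7 (insert('e')): buffer="voepfvqzoeqfvoe" (len 15), cursors c3@3 c1@10 c2@15, authorship .33.11..11.2222
After op 8 (insert('d')): buffer="voedpfvqzoedqfvoed" (len 18), cursors c3@4 c1@12 c2@18, authorship .333.11..111.22222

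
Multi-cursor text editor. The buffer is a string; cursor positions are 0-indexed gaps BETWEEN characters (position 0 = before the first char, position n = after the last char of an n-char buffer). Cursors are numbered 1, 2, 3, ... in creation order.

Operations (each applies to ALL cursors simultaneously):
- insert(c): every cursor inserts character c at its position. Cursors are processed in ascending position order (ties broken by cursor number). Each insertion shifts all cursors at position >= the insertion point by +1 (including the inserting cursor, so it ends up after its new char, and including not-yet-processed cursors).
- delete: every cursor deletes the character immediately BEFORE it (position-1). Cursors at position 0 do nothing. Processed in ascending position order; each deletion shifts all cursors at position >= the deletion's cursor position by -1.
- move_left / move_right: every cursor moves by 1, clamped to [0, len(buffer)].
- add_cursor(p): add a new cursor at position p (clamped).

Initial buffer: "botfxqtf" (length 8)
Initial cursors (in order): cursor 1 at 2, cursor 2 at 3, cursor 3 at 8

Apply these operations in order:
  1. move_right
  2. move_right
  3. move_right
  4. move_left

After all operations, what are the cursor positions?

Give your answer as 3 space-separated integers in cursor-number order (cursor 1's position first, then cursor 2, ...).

Answer: 4 5 7

Derivation:
After op 1 (move_right): buffer="botfxqtf" (len 8), cursors c1@3 c2@4 c3@8, authorship ........
After op 2 (move_right): buffer="botfxqtf" (len 8), cursors c1@4 c2@5 c3@8, authorship ........
After op 3 (move_right): buffer="botfxqtf" (len 8), cursors c1@5 c2@6 c3@8, authorship ........
After op 4 (move_left): buffer="botfxqtf" (len 8), cursors c1@4 c2@5 c3@7, authorship ........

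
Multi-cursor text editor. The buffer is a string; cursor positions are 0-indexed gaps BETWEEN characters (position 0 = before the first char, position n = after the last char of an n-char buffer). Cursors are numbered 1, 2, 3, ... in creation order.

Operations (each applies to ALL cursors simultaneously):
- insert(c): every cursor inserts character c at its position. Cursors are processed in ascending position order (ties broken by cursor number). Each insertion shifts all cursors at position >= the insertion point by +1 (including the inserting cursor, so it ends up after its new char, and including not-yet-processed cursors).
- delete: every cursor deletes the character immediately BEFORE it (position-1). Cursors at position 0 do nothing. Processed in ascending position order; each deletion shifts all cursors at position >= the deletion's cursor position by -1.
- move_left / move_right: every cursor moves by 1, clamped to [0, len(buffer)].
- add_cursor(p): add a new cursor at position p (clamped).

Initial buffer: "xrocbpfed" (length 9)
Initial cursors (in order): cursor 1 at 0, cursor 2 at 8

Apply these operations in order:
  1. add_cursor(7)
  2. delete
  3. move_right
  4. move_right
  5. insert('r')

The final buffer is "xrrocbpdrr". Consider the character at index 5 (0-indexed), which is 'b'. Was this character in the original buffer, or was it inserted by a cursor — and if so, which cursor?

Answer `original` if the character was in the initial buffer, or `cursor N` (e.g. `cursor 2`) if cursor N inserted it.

Answer: original

Derivation:
After op 1 (add_cursor(7)): buffer="xrocbpfed" (len 9), cursors c1@0 c3@7 c2@8, authorship .........
After op 2 (delete): buffer="xrocbpd" (len 7), cursors c1@0 c2@6 c3@6, authorship .......
After op 3 (move_right): buffer="xrocbpd" (len 7), cursors c1@1 c2@7 c3@7, authorship .......
After op 4 (move_right): buffer="xrocbpd" (len 7), cursors c1@2 c2@7 c3@7, authorship .......
After op 5 (insert('r')): buffer="xrrocbpdrr" (len 10), cursors c1@3 c2@10 c3@10, authorship ..1.....23
Authorship (.=original, N=cursor N): . . 1 . . . . . 2 3
Index 5: author = original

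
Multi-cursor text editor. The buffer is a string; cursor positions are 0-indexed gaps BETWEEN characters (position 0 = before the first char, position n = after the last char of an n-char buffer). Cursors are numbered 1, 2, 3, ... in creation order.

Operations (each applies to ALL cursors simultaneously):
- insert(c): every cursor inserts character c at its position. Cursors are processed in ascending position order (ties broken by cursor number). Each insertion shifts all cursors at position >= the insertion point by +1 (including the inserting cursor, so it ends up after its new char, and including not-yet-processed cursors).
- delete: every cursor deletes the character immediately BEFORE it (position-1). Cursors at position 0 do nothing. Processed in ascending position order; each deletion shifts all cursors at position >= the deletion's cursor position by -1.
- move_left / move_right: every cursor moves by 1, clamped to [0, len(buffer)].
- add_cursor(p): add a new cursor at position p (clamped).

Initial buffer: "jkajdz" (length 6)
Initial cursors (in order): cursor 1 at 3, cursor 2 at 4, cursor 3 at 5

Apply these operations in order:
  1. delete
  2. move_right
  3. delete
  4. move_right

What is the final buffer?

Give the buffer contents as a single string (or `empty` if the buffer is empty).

After op 1 (delete): buffer="jkz" (len 3), cursors c1@2 c2@2 c3@2, authorship ...
After op 2 (move_right): buffer="jkz" (len 3), cursors c1@3 c2@3 c3@3, authorship ...
After op 3 (delete): buffer="" (len 0), cursors c1@0 c2@0 c3@0, authorship 
After op 4 (move_right): buffer="" (len 0), cursors c1@0 c2@0 c3@0, authorship 

Answer: empty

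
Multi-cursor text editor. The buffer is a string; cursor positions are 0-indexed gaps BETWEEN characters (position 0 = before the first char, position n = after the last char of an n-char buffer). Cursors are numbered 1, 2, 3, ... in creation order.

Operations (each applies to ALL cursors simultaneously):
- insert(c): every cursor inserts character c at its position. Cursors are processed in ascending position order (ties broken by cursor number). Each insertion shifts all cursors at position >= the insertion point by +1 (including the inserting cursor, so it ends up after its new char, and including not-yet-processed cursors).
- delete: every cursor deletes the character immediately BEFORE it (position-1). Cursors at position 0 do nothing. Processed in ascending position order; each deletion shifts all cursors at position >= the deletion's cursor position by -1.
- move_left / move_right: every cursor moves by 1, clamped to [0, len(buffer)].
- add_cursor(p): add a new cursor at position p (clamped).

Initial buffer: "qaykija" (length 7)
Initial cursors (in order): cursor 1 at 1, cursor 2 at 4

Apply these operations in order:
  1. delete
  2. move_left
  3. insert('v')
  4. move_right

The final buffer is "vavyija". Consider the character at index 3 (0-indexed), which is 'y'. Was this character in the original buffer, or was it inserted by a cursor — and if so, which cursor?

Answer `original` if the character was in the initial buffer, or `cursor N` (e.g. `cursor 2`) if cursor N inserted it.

Answer: original

Derivation:
After op 1 (delete): buffer="ayija" (len 5), cursors c1@0 c2@2, authorship .....
After op 2 (move_left): buffer="ayija" (len 5), cursors c1@0 c2@1, authorship .....
After op 3 (insert('v')): buffer="vavyija" (len 7), cursors c1@1 c2@3, authorship 1.2....
After op 4 (move_right): buffer="vavyija" (len 7), cursors c1@2 c2@4, authorship 1.2....
Authorship (.=original, N=cursor N): 1 . 2 . . . .
Index 3: author = original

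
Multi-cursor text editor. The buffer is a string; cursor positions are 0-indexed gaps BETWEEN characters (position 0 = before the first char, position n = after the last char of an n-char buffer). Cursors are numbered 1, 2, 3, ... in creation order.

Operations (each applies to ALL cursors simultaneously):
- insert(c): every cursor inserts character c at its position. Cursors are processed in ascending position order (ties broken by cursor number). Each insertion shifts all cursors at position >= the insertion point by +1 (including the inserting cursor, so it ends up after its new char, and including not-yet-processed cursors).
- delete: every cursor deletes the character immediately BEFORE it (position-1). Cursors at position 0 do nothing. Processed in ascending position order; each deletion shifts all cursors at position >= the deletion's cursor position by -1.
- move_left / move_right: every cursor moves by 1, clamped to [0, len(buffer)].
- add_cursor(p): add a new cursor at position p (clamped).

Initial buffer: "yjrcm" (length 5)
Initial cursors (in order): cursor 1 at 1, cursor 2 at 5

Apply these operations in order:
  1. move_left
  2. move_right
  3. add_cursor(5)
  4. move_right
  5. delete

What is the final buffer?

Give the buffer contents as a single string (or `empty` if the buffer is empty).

After op 1 (move_left): buffer="yjrcm" (len 5), cursors c1@0 c2@4, authorship .....
After op 2 (move_right): buffer="yjrcm" (len 5), cursors c1@1 c2@5, authorship .....
After op 3 (add_cursor(5)): buffer="yjrcm" (len 5), cursors c1@1 c2@5 c3@5, authorship .....
After op 4 (move_right): buffer="yjrcm" (len 5), cursors c1@2 c2@5 c3@5, authorship .....
After op 5 (delete): buffer="yr" (len 2), cursors c1@1 c2@2 c3@2, authorship ..

Answer: yr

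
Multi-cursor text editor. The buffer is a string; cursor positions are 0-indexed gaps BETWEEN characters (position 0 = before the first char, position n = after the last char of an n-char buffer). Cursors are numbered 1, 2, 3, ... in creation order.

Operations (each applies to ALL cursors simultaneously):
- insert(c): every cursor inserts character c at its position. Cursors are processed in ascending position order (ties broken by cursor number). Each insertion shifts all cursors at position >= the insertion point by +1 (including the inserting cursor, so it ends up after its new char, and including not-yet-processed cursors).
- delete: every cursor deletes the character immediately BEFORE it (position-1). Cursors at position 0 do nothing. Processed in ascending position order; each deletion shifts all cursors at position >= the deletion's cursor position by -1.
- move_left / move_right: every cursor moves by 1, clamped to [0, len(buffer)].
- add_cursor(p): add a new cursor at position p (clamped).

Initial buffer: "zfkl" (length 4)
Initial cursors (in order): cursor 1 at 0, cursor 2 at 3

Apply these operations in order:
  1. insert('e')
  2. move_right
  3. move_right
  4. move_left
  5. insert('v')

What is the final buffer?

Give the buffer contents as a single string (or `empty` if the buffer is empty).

After op 1 (insert('e')): buffer="ezfkel" (len 6), cursors c1@1 c2@5, authorship 1...2.
After op 2 (move_right): buffer="ezfkel" (len 6), cursors c1@2 c2@6, authorship 1...2.
After op 3 (move_right): buffer="ezfkel" (len 6), cursors c1@3 c2@6, authorship 1...2.
After op 4 (move_left): buffer="ezfkel" (len 6), cursors c1@2 c2@5, authorship 1...2.
After op 5 (insert('v')): buffer="ezvfkevl" (len 8), cursors c1@3 c2@7, authorship 1.1..22.

Answer: ezvfkevl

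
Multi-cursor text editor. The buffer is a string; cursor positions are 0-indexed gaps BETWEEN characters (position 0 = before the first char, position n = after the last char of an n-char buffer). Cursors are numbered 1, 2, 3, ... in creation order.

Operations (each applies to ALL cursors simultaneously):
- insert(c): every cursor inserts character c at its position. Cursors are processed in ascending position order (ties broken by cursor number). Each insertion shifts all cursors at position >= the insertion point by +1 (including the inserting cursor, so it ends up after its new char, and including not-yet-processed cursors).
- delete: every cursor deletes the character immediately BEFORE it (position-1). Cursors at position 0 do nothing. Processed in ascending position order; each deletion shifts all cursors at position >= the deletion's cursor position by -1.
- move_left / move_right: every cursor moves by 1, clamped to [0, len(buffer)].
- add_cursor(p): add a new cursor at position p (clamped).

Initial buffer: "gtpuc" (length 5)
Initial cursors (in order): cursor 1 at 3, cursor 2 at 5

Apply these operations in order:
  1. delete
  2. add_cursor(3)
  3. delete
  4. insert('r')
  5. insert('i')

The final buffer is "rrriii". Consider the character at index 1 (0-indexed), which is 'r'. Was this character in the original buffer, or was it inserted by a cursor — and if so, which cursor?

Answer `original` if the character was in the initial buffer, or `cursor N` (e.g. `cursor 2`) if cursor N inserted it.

After op 1 (delete): buffer="gtu" (len 3), cursors c1@2 c2@3, authorship ...
After op 2 (add_cursor(3)): buffer="gtu" (len 3), cursors c1@2 c2@3 c3@3, authorship ...
After op 3 (delete): buffer="" (len 0), cursors c1@0 c2@0 c3@0, authorship 
After op 4 (insert('r')): buffer="rrr" (len 3), cursors c1@3 c2@3 c3@3, authorship 123
After op 5 (insert('i')): buffer="rrriii" (len 6), cursors c1@6 c2@6 c3@6, authorship 123123
Authorship (.=original, N=cursor N): 1 2 3 1 2 3
Index 1: author = 2

Answer: cursor 2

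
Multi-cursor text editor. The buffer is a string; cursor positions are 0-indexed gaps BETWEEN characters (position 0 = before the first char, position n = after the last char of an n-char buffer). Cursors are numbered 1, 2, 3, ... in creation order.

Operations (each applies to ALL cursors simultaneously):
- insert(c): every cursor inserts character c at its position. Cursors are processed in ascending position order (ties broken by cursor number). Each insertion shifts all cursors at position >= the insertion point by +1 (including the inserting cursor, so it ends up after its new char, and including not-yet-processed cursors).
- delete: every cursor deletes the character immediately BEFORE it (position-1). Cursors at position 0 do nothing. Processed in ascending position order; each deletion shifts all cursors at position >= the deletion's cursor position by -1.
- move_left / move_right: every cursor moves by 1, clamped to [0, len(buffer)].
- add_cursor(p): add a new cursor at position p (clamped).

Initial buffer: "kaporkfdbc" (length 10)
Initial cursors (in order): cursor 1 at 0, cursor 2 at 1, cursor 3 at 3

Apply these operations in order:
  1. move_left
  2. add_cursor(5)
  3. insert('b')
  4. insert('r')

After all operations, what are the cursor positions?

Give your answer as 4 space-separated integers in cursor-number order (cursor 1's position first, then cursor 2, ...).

Answer: 4 4 8 13

Derivation:
After op 1 (move_left): buffer="kaporkfdbc" (len 10), cursors c1@0 c2@0 c3@2, authorship ..........
After op 2 (add_cursor(5)): buffer="kaporkfdbc" (len 10), cursors c1@0 c2@0 c3@2 c4@5, authorship ..........
After op 3 (insert('b')): buffer="bbkabporbkfdbc" (len 14), cursors c1@2 c2@2 c3@5 c4@9, authorship 12..3...4.....
After op 4 (insert('r')): buffer="bbrrkabrporbrkfdbc" (len 18), cursors c1@4 c2@4 c3@8 c4@13, authorship 1212..33...44.....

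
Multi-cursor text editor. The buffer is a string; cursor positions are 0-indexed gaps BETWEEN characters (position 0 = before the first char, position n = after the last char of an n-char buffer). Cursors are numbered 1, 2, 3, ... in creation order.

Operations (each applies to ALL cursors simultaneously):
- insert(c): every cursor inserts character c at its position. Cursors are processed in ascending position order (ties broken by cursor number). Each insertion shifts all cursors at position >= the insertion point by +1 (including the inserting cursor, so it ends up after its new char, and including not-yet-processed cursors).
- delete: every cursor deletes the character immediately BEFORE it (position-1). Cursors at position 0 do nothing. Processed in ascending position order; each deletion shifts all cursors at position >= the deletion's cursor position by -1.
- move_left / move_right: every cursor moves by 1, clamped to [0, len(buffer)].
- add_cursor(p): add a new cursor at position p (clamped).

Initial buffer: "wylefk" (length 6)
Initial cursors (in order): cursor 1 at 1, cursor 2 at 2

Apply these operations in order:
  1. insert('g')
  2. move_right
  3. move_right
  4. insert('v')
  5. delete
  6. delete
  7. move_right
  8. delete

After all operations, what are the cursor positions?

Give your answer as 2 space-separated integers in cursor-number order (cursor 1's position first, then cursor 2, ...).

Answer: 3 3

Derivation:
After op 1 (insert('g')): buffer="wgyglefk" (len 8), cursors c1@2 c2@4, authorship .1.2....
After op 2 (move_right): buffer="wgyglefk" (len 8), cursors c1@3 c2@5, authorship .1.2....
After op 3 (move_right): buffer="wgyglefk" (len 8), cursors c1@4 c2@6, authorship .1.2....
After op 4 (insert('v')): buffer="wgygvlevfk" (len 10), cursors c1@5 c2@8, authorship .1.21..2..
After op 5 (delete): buffer="wgyglefk" (len 8), cursors c1@4 c2@6, authorship .1.2....
After op 6 (delete): buffer="wgylfk" (len 6), cursors c1@3 c2@4, authorship .1....
After op 7 (move_right): buffer="wgylfk" (len 6), cursors c1@4 c2@5, authorship .1....
After op 8 (delete): buffer="wgyk" (len 4), cursors c1@3 c2@3, authorship .1..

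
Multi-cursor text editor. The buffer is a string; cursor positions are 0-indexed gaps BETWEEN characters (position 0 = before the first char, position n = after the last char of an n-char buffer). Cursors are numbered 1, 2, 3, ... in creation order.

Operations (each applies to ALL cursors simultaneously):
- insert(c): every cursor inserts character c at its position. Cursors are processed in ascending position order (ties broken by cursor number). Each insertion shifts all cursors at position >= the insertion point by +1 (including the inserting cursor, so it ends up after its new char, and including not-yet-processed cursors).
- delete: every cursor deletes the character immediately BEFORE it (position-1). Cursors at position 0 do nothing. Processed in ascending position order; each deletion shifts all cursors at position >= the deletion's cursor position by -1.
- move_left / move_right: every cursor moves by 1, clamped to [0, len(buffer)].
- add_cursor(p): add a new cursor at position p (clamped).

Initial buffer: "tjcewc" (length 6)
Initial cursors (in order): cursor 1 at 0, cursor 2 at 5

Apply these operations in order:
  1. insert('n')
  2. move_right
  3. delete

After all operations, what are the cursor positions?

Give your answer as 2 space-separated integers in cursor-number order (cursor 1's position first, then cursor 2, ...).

Answer: 1 6

Derivation:
After op 1 (insert('n')): buffer="ntjcewnc" (len 8), cursors c1@1 c2@7, authorship 1.....2.
After op 2 (move_right): buffer="ntjcewnc" (len 8), cursors c1@2 c2@8, authorship 1.....2.
After op 3 (delete): buffer="njcewn" (len 6), cursors c1@1 c2@6, authorship 1....2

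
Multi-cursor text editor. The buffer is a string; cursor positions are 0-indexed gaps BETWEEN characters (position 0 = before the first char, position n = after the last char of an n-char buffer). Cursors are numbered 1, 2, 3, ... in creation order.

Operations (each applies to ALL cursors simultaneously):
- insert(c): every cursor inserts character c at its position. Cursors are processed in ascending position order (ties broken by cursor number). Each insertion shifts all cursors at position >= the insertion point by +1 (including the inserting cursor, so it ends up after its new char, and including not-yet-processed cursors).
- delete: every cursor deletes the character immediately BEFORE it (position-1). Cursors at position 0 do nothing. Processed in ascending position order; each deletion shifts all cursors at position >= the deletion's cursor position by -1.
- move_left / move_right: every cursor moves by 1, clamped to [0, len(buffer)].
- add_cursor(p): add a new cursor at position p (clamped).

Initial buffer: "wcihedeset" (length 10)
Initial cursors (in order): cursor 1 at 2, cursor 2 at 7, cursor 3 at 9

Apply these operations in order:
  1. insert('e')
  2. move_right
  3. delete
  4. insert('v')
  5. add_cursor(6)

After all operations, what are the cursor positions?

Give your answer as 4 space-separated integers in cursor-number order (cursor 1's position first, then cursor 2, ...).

After op 1 (insert('e')): buffer="wceihedeeseet" (len 13), cursors c1@3 c2@9 c3@12, authorship ..1.....2..3.
After op 2 (move_right): buffer="wceihedeeseet" (len 13), cursors c1@4 c2@10 c3@13, authorship ..1.....2..3.
After op 3 (delete): buffer="wcehedeeee" (len 10), cursors c1@3 c2@8 c3@10, authorship ..1....2.3
After op 4 (insert('v')): buffer="wcevhedeeveev" (len 13), cursors c1@4 c2@10 c3@13, authorship ..11....22.33
After op 5 (add_cursor(6)): buffer="wcevhedeeveev" (len 13), cursors c1@4 c4@6 c2@10 c3@13, authorship ..11....22.33

Answer: 4 10 13 6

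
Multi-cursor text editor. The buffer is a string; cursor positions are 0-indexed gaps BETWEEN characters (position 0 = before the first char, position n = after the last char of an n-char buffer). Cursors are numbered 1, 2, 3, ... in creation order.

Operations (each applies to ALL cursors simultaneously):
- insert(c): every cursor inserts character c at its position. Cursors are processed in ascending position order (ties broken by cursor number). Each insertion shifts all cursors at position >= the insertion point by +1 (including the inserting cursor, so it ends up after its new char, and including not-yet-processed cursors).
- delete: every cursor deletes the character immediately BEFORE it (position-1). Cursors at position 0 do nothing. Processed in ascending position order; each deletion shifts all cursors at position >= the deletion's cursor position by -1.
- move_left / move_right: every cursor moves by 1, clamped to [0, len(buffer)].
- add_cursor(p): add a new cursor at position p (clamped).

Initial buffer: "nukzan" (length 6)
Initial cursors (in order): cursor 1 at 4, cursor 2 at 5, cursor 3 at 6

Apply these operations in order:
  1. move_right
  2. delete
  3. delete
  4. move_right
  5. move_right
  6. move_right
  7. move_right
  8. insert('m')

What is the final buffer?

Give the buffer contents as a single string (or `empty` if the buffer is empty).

After op 1 (move_right): buffer="nukzan" (len 6), cursors c1@5 c2@6 c3@6, authorship ......
After op 2 (delete): buffer="nuk" (len 3), cursors c1@3 c2@3 c3@3, authorship ...
After op 3 (delete): buffer="" (len 0), cursors c1@0 c2@0 c3@0, authorship 
After op 4 (move_right): buffer="" (len 0), cursors c1@0 c2@0 c3@0, authorship 
After op 5 (move_right): buffer="" (len 0), cursors c1@0 c2@0 c3@0, authorship 
After op 6 (move_right): buffer="" (len 0), cursors c1@0 c2@0 c3@0, authorship 
After op 7 (move_right): buffer="" (len 0), cursors c1@0 c2@0 c3@0, authorship 
After op 8 (insert('m')): buffer="mmm" (len 3), cursors c1@3 c2@3 c3@3, authorship 123

Answer: mmm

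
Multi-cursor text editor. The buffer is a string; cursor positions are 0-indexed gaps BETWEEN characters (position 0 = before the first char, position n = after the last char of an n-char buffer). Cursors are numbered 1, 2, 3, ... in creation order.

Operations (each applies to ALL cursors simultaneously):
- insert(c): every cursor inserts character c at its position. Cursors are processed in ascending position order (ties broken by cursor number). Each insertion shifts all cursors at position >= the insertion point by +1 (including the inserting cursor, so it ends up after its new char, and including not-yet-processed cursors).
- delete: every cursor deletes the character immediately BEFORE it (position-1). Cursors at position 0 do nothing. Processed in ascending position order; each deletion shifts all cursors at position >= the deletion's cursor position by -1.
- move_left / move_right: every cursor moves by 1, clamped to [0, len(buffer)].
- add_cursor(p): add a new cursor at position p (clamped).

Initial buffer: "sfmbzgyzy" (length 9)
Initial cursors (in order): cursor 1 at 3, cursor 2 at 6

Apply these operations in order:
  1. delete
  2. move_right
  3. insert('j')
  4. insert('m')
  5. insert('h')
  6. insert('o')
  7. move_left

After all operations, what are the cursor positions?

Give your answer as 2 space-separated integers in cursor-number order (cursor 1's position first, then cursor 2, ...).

Answer: 6 12

Derivation:
After op 1 (delete): buffer="sfbzyzy" (len 7), cursors c1@2 c2@4, authorship .......
After op 2 (move_right): buffer="sfbzyzy" (len 7), cursors c1@3 c2@5, authorship .......
After op 3 (insert('j')): buffer="sfbjzyjzy" (len 9), cursors c1@4 c2@7, authorship ...1..2..
After op 4 (insert('m')): buffer="sfbjmzyjmzy" (len 11), cursors c1@5 c2@9, authorship ...11..22..
After op 5 (insert('h')): buffer="sfbjmhzyjmhzy" (len 13), cursors c1@6 c2@11, authorship ...111..222..
After op 6 (insert('o')): buffer="sfbjmhozyjmhozy" (len 15), cursors c1@7 c2@13, authorship ...1111..2222..
After op 7 (move_left): buffer="sfbjmhozyjmhozy" (len 15), cursors c1@6 c2@12, authorship ...1111..2222..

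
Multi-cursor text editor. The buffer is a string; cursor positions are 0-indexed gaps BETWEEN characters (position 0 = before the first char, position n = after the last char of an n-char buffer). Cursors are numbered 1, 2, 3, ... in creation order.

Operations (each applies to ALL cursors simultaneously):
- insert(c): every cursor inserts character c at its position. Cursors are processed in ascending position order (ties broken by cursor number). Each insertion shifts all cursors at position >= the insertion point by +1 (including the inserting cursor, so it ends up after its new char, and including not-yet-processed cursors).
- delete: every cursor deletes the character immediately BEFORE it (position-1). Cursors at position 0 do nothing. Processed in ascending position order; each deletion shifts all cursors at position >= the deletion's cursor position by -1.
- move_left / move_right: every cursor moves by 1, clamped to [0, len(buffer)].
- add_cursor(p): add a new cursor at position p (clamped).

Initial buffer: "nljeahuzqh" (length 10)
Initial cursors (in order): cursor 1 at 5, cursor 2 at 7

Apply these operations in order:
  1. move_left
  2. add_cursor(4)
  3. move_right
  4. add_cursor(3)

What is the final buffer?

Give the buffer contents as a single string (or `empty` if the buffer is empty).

Answer: nljeahuzqh

Derivation:
After op 1 (move_left): buffer="nljeahuzqh" (len 10), cursors c1@4 c2@6, authorship ..........
After op 2 (add_cursor(4)): buffer="nljeahuzqh" (len 10), cursors c1@4 c3@4 c2@6, authorship ..........
After op 3 (move_right): buffer="nljeahuzqh" (len 10), cursors c1@5 c3@5 c2@7, authorship ..........
After op 4 (add_cursor(3)): buffer="nljeahuzqh" (len 10), cursors c4@3 c1@5 c3@5 c2@7, authorship ..........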